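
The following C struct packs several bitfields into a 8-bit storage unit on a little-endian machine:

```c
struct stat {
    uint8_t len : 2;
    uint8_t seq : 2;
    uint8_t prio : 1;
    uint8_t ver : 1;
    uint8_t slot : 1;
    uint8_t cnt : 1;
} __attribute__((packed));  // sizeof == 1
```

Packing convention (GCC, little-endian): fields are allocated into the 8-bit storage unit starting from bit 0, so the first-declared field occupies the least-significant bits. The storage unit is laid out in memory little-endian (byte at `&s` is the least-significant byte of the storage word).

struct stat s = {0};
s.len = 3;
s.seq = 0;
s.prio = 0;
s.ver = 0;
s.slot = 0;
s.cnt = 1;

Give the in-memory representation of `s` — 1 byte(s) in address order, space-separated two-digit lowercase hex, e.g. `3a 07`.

len (2b) val=3 bits=0x3 at bit 0: 0x03
seq (2b) val=0 bits=0x0 at bit 2: 0x03
prio (1b) val=0 bits=0x0 at bit 4: 0x03
ver (1b) val=0 bits=0x0 at bit 5: 0x03
slot (1b) val=0 bits=0x0 at bit 6: 0x03
cnt (1b) val=1 bits=0x1 at bit 7: 0x83
word = 0x83 → little-endian bytes:
  [0]=0x83

83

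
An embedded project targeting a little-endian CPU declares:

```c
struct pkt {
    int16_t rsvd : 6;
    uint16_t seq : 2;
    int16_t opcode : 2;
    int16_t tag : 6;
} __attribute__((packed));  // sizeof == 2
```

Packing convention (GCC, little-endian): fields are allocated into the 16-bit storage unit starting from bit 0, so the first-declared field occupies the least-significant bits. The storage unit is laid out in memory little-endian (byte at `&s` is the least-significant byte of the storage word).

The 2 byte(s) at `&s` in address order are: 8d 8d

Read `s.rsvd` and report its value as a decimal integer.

13

[0]=0x8d [1]=0x8d (little-endian) → word 0x8d8d
rsvd [0+:6] = (word>>0) & 0x3f = 13  ←
seq [6+:2] = (word>>6) & 0x3 = 2
opcode [8+:2] = (word>>8) & 0x3 = 1
tag [10+:6] = (word>>10) & 0x3f = 35
rsvd signed 6b, MSB=0: value = 13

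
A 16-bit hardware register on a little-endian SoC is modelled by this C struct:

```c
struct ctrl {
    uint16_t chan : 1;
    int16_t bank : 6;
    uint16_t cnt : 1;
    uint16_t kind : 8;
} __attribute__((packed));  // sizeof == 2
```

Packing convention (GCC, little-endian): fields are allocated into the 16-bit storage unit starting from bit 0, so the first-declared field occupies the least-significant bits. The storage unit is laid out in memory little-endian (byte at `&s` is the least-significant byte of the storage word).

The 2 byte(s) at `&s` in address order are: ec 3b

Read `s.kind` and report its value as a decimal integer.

[0]=0xec [1]=0x3b (little-endian) → word 0x3bec
chan:1 @ bit 0 → (0x3bec>>0)&0x1 = 0x0
bank:6 @ bit 1 → (0x3bec>>1)&0x3f = 0x36
cnt:1 @ bit 7 → (0x3bec>>7)&0x1 = 0x1
kind:8 @ bit 8 → (0x3bec>>8)&0xff = 0x3b  ←

59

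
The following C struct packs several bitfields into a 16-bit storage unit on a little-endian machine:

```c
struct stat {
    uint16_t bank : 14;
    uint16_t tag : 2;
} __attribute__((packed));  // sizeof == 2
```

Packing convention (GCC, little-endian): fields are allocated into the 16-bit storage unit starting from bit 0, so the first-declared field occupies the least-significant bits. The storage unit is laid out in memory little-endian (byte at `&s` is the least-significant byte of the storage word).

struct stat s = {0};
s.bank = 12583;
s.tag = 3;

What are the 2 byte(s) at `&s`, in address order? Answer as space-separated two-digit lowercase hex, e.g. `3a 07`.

27 f1

bank:14 = 12583 → 0x3127 << 0 → word 0x3127
tag:2 = 3 → 0x3 << 14 → word 0xf127
word = 0xf127 → little-endian bytes:
  [0]=0x27  [1]=0xf1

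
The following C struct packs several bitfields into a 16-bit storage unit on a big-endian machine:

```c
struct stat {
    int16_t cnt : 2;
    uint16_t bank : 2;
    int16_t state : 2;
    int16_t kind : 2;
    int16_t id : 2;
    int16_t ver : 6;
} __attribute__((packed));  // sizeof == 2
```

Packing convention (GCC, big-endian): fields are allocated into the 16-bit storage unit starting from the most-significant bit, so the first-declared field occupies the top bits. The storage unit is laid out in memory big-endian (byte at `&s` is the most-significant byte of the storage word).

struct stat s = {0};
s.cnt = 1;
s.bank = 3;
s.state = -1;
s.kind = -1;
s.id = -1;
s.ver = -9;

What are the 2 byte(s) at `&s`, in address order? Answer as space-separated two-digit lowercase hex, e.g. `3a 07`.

7f f7

[14+:2] cnt=1 & 0x3 = 0x1; word=0x4000
[12+:2] bank=3 & 0x3 = 0x3; word=0x7000
[10+:2] state=-1 & 0x3 = 0x3; word=0x7c00
[8+:2] kind=-1 & 0x3 = 0x3; word=0x7f00
[6+:2] id=-1 & 0x3 = 0x3; word=0x7fc0
[0+:6] ver=-9 & 0x3f = 0x37; word=0x7ff7
word = 0x7ff7 → big-endian bytes:
  [0]=0x7f  [1]=0xf7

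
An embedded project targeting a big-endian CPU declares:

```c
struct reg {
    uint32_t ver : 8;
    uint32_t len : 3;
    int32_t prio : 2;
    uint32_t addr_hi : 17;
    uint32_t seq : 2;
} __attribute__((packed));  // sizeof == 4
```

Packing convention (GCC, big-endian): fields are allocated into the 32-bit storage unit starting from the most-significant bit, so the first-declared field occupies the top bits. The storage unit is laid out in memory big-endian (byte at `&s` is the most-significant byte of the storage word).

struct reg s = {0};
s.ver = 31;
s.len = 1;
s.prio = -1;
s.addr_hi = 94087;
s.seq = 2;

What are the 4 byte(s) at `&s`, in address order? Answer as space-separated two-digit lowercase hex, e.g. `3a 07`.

ver:8 = 31 → 0x1f << 24 → word 0x1f000000
len:3 = 1 → 0x1 << 21 → word 0x1f200000
prio:2 = -1 → 0x3 << 19 → word 0x1f380000
addr_hi:17 = 94087 → 0x16f87 << 2 → word 0x1f3dbe1c
seq:2 = 2 → 0x2 << 0 → word 0x1f3dbe1e
word = 0x1f3dbe1e → big-endian bytes:
  [0]=0x1f  [1]=0x3d  [2]=0xbe  [3]=0x1e

1f 3d be 1e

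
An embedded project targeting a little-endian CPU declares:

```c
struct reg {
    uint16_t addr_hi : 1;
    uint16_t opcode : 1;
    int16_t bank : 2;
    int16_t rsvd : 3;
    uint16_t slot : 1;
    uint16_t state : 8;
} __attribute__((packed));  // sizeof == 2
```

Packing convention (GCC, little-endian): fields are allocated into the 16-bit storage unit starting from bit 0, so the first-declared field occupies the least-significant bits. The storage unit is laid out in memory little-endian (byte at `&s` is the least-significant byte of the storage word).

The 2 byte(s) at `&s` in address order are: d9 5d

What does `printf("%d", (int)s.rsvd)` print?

[0]=0xd9 [1]=0x5d (little-endian) → word 0x5dd9
addr_hi [0+:1] = (word>>0) & 0x1 = 1
opcode [1+:1] = (word>>1) & 0x1 = 0
bank [2+:2] = (word>>2) & 0x3 = 2
rsvd [4+:3] = (word>>4) & 0x7 = 5  ←
slot [7+:1] = (word>>7) & 0x1 = 1
state [8+:8] = (word>>8) & 0xff = 93
rsvd signed 3b, MSB=1: 5 - 8 = -3

-3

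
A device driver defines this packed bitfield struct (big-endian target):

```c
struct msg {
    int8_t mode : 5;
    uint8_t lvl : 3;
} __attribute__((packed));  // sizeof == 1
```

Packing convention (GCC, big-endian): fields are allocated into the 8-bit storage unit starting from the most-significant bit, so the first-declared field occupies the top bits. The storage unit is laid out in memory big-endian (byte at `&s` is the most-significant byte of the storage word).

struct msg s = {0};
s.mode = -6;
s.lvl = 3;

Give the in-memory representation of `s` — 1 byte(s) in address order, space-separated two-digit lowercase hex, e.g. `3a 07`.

mode:5 = -6 → 0x1a << 3 → word 0xd0
lvl:3 = 3 → 0x3 << 0 → word 0xd3
word = 0xd3 → big-endian bytes:
  [0]=0xd3

d3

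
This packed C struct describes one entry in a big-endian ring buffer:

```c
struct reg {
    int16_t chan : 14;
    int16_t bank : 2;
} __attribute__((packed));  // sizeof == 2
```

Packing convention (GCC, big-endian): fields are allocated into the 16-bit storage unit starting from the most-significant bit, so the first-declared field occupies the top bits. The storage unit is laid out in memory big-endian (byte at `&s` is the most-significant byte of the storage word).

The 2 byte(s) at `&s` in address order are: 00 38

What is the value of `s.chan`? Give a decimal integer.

14

[0]=0x00 [1]=0x38 (big-endian) → word 0x0038
chan [2+:14] = (word>>2) & 0x3fff = 14  ←
bank [0+:2] = (word>>0) & 0x3 = 0
chan signed 14b, MSB=0: value = 14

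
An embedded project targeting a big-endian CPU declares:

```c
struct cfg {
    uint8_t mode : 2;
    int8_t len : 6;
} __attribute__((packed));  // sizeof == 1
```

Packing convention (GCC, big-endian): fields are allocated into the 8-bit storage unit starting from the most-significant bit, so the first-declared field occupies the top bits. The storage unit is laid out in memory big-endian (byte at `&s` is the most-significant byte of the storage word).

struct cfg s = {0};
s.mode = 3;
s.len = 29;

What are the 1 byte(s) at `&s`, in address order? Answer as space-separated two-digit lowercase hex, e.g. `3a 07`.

dd

mode:2 = 3 → 0x3 << 6 → word 0xc0
len:6 = 29 → 0x1d << 0 → word 0xdd
word = 0xdd → big-endian bytes:
  [0]=0xdd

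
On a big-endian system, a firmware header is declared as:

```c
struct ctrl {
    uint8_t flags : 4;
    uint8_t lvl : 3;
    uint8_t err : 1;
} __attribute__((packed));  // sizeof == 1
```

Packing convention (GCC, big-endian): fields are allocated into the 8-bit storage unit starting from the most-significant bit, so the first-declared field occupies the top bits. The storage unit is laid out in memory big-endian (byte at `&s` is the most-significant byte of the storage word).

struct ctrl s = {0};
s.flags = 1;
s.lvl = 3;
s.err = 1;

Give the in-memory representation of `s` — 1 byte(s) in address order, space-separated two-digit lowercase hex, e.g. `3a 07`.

[4+:4] flags=1 & 0xf = 0x1; word=0x10
[1+:3] lvl=3 & 0x7 = 0x3; word=0x16
[0+:1] err=1 & 0x1 = 0x1; word=0x17
word = 0x17 → big-endian bytes:
  [0]=0x17

17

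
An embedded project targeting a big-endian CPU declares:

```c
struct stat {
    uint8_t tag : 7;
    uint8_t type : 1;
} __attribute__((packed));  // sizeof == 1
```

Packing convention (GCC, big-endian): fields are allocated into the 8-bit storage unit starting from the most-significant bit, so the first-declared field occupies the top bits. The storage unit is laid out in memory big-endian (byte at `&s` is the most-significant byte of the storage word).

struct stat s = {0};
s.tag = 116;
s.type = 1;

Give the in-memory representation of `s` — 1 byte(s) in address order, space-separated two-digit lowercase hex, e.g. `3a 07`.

tag (7b) val=116 bits=0x74 at bit 1: 0xe8
type (1b) val=1 bits=0x1 at bit 0: 0xe9
word = 0xe9 → big-endian bytes:
  [0]=0xe9

e9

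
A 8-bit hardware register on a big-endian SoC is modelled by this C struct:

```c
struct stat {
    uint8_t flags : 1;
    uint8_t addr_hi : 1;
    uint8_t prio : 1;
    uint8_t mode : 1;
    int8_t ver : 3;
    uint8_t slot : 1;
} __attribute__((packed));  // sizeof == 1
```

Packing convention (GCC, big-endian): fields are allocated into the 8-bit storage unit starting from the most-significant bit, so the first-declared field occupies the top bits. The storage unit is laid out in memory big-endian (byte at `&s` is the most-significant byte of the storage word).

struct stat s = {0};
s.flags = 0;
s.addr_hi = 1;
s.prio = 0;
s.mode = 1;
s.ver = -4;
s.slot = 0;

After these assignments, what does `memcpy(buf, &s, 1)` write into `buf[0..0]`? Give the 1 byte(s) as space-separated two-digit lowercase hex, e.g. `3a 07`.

58

flags (1b) val=0 bits=0x0 at bit 7: 0x00
addr_hi (1b) val=1 bits=0x1 at bit 6: 0x40
prio (1b) val=0 bits=0x0 at bit 5: 0x40
mode (1b) val=1 bits=0x1 at bit 4: 0x50
ver (3b) val=-4 bits=0x4 at bit 1: 0x58
slot (1b) val=0 bits=0x0 at bit 0: 0x58
word = 0x58 → big-endian bytes:
  [0]=0x58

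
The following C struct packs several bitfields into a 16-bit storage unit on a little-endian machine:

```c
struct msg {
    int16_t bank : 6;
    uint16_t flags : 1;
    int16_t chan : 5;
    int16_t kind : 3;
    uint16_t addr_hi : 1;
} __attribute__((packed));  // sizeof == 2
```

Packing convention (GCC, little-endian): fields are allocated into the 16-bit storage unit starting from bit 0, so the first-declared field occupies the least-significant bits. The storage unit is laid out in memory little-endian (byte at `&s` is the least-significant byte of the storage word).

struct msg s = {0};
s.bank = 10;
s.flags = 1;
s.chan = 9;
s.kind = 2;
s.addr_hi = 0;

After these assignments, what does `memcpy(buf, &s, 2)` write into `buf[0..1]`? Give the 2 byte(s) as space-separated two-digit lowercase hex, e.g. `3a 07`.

ca 24

bank (6b) val=10 bits=0xa at bit 0: 0x000a
flags (1b) val=1 bits=0x1 at bit 6: 0x004a
chan (5b) val=9 bits=0x9 at bit 7: 0x04ca
kind (3b) val=2 bits=0x2 at bit 12: 0x24ca
addr_hi (1b) val=0 bits=0x0 at bit 15: 0x24ca
word = 0x24ca → little-endian bytes:
  [0]=0xca  [1]=0x24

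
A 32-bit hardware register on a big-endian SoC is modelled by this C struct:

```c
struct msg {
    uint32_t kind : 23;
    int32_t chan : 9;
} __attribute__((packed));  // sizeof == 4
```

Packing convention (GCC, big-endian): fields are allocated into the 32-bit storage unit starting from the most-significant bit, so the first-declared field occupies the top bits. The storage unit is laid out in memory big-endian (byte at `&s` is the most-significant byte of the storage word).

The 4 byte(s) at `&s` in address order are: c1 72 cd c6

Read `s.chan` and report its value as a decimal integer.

[0]=0xc1 [1]=0x72 [2]=0xcd [3]=0xc6 (big-endian) → word 0xc172cdc6
kind [9+:23] = (word>>9) & 0x7fffff = 6338918
chan [0+:9] = (word>>0) & 0x1ff = 454  ←
chan signed 9b, MSB=1: 454 - 512 = -58

-58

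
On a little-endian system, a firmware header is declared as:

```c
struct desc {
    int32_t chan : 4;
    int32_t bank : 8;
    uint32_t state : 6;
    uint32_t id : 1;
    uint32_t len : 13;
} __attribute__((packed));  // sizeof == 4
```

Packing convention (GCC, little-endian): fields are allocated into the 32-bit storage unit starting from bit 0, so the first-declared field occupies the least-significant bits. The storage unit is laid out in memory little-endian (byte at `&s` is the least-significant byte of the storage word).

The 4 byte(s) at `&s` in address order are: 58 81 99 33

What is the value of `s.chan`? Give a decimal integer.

[0]=0x58 [1]=0x81 [2]=0x99 [3]=0x33 (little-endian) → word 0x33998158
chan [0+:4] = (word>>0) & 0xf = 8  ←
bank [4+:8] = (word>>4) & 0xff = 21
state [12+:6] = (word>>12) & 0x3f = 24
id [18+:1] = (word>>18) & 0x1 = 0
len [19+:13] = (word>>19) & 0x1fff = 1651
chan signed 4b, MSB=1: 8 - 16 = -8

-8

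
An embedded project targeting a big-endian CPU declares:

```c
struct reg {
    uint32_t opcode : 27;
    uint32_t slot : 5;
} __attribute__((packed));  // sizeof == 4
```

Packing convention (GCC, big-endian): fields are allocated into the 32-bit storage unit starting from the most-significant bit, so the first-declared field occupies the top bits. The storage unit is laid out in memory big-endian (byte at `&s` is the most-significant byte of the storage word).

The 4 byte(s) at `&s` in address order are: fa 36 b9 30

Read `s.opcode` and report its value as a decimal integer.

131184073

[0]=0xfa [1]=0x36 [2]=0xb9 [3]=0x30 (big-endian) → word 0xfa36b930
opcode:27 @ bit 5 → (0xfa36b930>>5)&0x7ffffff = 0x7d1b5c9  ←
slot:5 @ bit 0 → (0xfa36b930>>0)&0x1f = 0x10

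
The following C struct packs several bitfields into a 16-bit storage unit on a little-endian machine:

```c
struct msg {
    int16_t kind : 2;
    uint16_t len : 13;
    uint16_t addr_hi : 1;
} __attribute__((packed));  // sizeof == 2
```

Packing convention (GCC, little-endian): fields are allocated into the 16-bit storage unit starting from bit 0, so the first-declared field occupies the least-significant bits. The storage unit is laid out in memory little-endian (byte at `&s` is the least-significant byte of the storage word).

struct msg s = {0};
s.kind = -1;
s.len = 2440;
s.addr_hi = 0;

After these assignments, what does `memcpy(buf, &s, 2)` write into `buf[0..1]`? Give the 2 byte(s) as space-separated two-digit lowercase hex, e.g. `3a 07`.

23 26

kind (2b) val=-1 bits=0x3 at bit 0: 0x0003
len (13b) val=2440 bits=0x988 at bit 2: 0x2623
addr_hi (1b) val=0 bits=0x0 at bit 15: 0x2623
word = 0x2623 → little-endian bytes:
  [0]=0x23  [1]=0x26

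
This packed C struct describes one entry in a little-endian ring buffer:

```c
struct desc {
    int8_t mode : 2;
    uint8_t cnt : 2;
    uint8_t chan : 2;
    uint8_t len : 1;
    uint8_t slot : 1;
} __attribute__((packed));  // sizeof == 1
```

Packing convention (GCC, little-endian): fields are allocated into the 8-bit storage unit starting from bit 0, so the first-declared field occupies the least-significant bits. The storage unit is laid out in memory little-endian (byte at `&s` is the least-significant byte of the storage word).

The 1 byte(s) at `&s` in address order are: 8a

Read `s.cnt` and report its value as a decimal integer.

2

[0]=0x8a (little-endian) → word 0x8a
mode [0+:2] = (word>>0) & 0x3 = 2
cnt [2+:2] = (word>>2) & 0x3 = 2  ←
chan [4+:2] = (word>>4) & 0x3 = 0
len [6+:1] = (word>>6) & 0x1 = 0
slot [7+:1] = (word>>7) & 0x1 = 1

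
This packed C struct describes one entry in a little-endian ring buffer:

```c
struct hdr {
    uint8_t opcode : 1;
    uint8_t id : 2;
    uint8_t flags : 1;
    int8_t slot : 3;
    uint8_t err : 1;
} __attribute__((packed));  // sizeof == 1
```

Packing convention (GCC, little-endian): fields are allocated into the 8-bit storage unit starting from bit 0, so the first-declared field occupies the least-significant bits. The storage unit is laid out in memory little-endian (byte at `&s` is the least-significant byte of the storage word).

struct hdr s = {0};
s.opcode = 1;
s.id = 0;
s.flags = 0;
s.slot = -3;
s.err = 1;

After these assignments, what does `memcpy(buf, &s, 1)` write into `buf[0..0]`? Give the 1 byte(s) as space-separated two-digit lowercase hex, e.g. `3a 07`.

opcode (1b) val=1 bits=0x1 at bit 0: 0x01
id (2b) val=0 bits=0x0 at bit 1: 0x01
flags (1b) val=0 bits=0x0 at bit 3: 0x01
slot (3b) val=-3 bits=0x5 at bit 4: 0x51
err (1b) val=1 bits=0x1 at bit 7: 0xd1
word = 0xd1 → little-endian bytes:
  [0]=0xd1

d1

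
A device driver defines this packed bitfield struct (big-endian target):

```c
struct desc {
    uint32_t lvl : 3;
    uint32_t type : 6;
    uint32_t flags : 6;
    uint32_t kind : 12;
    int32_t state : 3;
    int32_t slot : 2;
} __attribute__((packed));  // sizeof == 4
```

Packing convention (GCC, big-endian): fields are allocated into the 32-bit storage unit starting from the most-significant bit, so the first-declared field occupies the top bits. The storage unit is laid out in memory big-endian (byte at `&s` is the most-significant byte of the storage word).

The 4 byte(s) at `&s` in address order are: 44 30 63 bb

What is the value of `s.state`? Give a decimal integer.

-2

[0]=0x44 [1]=0x30 [2]=0x63 [3]=0xbb (big-endian) → word 0x443063bb
lvl:3 @ bit 29 → (0x443063bb>>29)&0x7 = 0x2
type:6 @ bit 23 → (0x443063bb>>23)&0x3f = 0x8
flags:6 @ bit 17 → (0x443063bb>>17)&0x3f = 0x18
kind:12 @ bit 5 → (0x443063bb>>5)&0xfff = 0x31d
state:3 @ bit 2 → (0x443063bb>>2)&0x7 = 0x6  ←
slot:2 @ bit 0 → (0x443063bb>>0)&0x3 = 0x3
state signed 3b, MSB=1: 6 - 8 = -2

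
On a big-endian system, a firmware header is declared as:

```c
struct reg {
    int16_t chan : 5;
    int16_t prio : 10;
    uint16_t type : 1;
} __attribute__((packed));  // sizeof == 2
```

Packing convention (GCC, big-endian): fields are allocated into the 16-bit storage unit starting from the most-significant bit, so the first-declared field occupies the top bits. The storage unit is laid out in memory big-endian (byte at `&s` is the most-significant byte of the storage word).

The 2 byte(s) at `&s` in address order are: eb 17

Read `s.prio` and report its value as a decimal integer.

[0]=0xeb [1]=0x17 (big-endian) → word 0xeb17
chan:5 @ bit 11 → (0xeb17>>11)&0x1f = 0x1d
prio:10 @ bit 1 → (0xeb17>>1)&0x3ff = 0x18b  ←
type:1 @ bit 0 → (0xeb17>>0)&0x1 = 0x1
prio signed 10b, MSB=0: value = 395

395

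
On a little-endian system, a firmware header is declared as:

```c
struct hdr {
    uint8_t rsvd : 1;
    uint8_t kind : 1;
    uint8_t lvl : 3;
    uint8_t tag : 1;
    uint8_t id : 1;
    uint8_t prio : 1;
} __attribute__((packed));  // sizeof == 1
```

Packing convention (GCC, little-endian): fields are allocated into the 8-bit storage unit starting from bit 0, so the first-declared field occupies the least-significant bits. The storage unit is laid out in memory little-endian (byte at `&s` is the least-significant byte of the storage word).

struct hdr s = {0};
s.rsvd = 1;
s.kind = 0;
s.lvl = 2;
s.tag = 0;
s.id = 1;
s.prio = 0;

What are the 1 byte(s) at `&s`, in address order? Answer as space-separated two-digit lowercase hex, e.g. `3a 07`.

rsvd:1 = 1 → 0x1 << 0 → word 0x01
kind:1 = 0 → 0x0 << 1 → word 0x01
lvl:3 = 2 → 0x2 << 2 → word 0x09
tag:1 = 0 → 0x0 << 5 → word 0x09
id:1 = 1 → 0x1 << 6 → word 0x49
prio:1 = 0 → 0x0 << 7 → word 0x49
word = 0x49 → little-endian bytes:
  [0]=0x49

49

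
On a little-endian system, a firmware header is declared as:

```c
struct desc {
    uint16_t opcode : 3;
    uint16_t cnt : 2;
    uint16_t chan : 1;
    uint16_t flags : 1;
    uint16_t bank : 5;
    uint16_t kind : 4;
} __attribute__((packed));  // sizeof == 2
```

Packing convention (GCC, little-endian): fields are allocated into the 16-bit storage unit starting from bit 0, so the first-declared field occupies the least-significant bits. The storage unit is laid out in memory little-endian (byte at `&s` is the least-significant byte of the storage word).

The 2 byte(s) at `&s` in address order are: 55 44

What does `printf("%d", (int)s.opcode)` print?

5

[0]=0x55 [1]=0x44 (little-endian) → word 0x4455
opcode:3 @ bit 0 → (0x4455>>0)&0x7 = 0x5  ←
cnt:2 @ bit 3 → (0x4455>>3)&0x3 = 0x2
chan:1 @ bit 5 → (0x4455>>5)&0x1 = 0x0
flags:1 @ bit 6 → (0x4455>>6)&0x1 = 0x1
bank:5 @ bit 7 → (0x4455>>7)&0x1f = 0x8
kind:4 @ bit 12 → (0x4455>>12)&0xf = 0x4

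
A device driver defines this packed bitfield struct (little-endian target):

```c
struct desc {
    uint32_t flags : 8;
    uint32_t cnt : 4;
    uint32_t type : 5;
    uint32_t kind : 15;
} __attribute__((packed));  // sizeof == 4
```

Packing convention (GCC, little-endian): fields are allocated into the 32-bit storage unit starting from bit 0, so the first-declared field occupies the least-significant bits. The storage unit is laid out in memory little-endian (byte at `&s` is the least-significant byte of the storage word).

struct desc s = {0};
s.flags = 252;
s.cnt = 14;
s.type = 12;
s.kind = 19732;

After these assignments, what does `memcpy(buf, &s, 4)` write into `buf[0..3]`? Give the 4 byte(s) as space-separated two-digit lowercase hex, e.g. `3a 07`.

fc ce 28 9a

flags (8b) val=252 bits=0xfc at bit 0: 0x000000fc
cnt (4b) val=14 bits=0xe at bit 8: 0x00000efc
type (5b) val=12 bits=0xc at bit 12: 0x0000cefc
kind (15b) val=19732 bits=0x4d14 at bit 17: 0x9a28cefc
word = 0x9a28cefc → little-endian bytes:
  [0]=0xfc  [1]=0xce  [2]=0x28  [3]=0x9a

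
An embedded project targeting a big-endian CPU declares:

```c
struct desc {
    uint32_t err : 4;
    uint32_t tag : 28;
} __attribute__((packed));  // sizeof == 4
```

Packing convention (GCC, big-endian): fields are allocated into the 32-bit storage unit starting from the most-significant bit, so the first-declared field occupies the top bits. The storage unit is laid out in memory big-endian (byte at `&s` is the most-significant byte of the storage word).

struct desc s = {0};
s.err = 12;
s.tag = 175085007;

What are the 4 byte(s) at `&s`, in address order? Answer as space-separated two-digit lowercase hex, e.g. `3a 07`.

err:4 = 12 → 0xc << 28 → word 0xc0000000
tag:28 = 175085007 → 0xa6f95cf << 0 → word 0xca6f95cf
word = 0xca6f95cf → big-endian bytes:
  [0]=0xca  [1]=0x6f  [2]=0x95  [3]=0xcf

ca 6f 95 cf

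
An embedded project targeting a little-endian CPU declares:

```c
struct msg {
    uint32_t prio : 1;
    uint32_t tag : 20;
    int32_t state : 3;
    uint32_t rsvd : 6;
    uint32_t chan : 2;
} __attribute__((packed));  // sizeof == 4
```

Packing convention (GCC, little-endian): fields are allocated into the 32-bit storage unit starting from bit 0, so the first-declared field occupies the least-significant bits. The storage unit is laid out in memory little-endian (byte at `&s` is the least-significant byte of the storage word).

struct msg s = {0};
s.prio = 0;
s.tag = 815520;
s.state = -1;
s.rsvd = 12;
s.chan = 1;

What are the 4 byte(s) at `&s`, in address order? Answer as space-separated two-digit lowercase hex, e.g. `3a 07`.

40 e3 f8 4c

prio (1b) val=0 bits=0x0 at bit 0: 0x00000000
tag (20b) val=815520 bits=0xc71a0 at bit 1: 0x0018e340
state (3b) val=-1 bits=0x7 at bit 21: 0x00f8e340
rsvd (6b) val=12 bits=0xc at bit 24: 0x0cf8e340
chan (2b) val=1 bits=0x1 at bit 30: 0x4cf8e340
word = 0x4cf8e340 → little-endian bytes:
  [0]=0x40  [1]=0xe3  [2]=0xf8  [3]=0x4c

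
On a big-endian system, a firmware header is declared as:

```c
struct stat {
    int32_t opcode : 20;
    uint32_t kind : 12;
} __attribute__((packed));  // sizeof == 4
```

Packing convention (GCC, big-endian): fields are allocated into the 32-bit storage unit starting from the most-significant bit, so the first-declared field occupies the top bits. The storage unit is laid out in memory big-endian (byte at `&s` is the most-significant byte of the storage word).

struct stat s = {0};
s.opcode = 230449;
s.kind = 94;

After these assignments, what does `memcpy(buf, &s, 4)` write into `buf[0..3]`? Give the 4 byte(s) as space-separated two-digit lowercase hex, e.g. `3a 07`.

[12+:20] opcode=230449 & 0xfffff = 0x38431; word=0x38431000
[0+:12] kind=94 & 0xfff = 0x5e; word=0x3843105e
word = 0x3843105e → big-endian bytes:
  [0]=0x38  [1]=0x43  [2]=0x10  [3]=0x5e

38 43 10 5e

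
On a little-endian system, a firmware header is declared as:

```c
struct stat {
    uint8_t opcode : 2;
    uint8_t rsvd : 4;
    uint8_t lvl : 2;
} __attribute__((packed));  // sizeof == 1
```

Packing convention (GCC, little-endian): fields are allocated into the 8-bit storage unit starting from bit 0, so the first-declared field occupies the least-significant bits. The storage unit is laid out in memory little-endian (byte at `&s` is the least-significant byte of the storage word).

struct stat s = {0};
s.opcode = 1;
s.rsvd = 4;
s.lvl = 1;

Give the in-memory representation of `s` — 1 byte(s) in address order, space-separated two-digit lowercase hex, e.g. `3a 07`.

opcode (2b) val=1 bits=0x1 at bit 0: 0x01
rsvd (4b) val=4 bits=0x4 at bit 2: 0x11
lvl (2b) val=1 bits=0x1 at bit 6: 0x51
word = 0x51 → little-endian bytes:
  [0]=0x51

51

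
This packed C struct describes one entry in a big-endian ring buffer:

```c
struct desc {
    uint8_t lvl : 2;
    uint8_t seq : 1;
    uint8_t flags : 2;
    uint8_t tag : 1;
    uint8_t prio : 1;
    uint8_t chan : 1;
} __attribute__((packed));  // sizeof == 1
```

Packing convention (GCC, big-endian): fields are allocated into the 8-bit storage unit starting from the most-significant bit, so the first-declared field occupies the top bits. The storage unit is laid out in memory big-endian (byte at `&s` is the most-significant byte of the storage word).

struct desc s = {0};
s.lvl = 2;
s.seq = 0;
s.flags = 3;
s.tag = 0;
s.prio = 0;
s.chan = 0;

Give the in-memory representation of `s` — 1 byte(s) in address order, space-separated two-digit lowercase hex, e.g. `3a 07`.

98

lvl:2 = 2 → 0x2 << 6 → word 0x80
seq:1 = 0 → 0x0 << 5 → word 0x80
flags:2 = 3 → 0x3 << 3 → word 0x98
tag:1 = 0 → 0x0 << 2 → word 0x98
prio:1 = 0 → 0x0 << 1 → word 0x98
chan:1 = 0 → 0x0 << 0 → word 0x98
word = 0x98 → big-endian bytes:
  [0]=0x98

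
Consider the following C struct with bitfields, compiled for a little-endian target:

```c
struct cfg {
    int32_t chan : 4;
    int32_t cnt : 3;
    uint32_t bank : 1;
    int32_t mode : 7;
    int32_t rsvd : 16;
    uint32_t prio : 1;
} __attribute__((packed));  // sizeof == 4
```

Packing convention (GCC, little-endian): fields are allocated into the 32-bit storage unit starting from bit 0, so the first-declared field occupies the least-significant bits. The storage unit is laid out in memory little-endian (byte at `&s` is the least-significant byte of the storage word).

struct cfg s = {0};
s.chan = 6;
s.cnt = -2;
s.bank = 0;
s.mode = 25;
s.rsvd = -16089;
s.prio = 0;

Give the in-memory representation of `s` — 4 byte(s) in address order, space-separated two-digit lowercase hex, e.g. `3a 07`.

66 99 93 60

chan:4 = 6 → 0x6 << 0 → word 0x00000006
cnt:3 = -2 → 0x6 << 4 → word 0x00000066
bank:1 = 0 → 0x0 << 7 → word 0x00000066
mode:7 = 25 → 0x19 << 8 → word 0x00001966
rsvd:16 = -16089 → 0xc127 << 15 → word 0x60939966
prio:1 = 0 → 0x0 << 31 → word 0x60939966
word = 0x60939966 → little-endian bytes:
  [0]=0x66  [1]=0x99  [2]=0x93  [3]=0x60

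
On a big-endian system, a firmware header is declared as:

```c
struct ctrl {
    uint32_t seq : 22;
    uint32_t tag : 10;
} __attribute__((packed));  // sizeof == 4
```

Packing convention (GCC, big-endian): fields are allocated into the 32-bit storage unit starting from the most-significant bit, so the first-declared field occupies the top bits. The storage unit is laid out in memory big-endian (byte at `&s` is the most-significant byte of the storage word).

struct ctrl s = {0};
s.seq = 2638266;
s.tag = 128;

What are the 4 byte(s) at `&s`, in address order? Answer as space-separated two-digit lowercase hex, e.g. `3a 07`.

seq:22 = 2638266 → 0x2841ba << 10 → word 0xa106e800
tag:10 = 128 → 0x80 << 0 → word 0xa106e880
word = 0xa106e880 → big-endian bytes:
  [0]=0xa1  [1]=0x06  [2]=0xe8  [3]=0x80

a1 06 e8 80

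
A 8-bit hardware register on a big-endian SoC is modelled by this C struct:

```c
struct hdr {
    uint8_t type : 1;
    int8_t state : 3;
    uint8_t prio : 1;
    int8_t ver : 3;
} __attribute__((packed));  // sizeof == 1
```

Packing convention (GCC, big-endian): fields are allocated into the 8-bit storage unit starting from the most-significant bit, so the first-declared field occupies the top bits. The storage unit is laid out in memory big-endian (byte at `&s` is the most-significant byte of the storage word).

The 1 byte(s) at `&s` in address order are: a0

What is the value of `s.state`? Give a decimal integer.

2

[0]=0xa0 (big-endian) → word 0xa0
type:1 @ bit 7 → (0xa0>>7)&0x1 = 0x1
state:3 @ bit 4 → (0xa0>>4)&0x7 = 0x2  ←
prio:1 @ bit 3 → (0xa0>>3)&0x1 = 0x0
ver:3 @ bit 0 → (0xa0>>0)&0x7 = 0x0
state signed 3b, MSB=0: value = 2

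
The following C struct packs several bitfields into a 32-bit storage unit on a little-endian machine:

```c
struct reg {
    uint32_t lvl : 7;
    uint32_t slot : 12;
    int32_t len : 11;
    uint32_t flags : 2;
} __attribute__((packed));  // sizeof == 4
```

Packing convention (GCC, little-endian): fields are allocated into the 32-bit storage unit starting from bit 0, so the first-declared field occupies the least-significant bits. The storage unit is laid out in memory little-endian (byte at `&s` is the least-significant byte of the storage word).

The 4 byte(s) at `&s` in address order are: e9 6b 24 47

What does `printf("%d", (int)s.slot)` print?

[0]=0xe9 [1]=0x6b [2]=0x24 [3]=0x47 (little-endian) → word 0x47246be9
lvl [0+:7] = (word>>0) & 0x7f = 105
slot [7+:12] = (word>>7) & 0xfff = 2263  ←
len [19+:11] = (word>>19) & 0x7ff = 228
flags [30+:2] = (word>>30) & 0x3 = 1

2263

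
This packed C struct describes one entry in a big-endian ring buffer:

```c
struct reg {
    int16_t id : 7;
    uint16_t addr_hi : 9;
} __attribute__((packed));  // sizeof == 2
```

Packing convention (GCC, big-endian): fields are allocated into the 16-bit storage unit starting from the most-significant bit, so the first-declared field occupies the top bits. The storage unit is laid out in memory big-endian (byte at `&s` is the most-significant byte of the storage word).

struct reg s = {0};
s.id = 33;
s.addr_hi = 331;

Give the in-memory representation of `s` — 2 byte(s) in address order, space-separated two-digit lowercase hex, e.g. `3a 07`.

43 4b

id:7 = 33 → 0x21 << 9 → word 0x4200
addr_hi:9 = 331 → 0x14b << 0 → word 0x434b
word = 0x434b → big-endian bytes:
  [0]=0x43  [1]=0x4b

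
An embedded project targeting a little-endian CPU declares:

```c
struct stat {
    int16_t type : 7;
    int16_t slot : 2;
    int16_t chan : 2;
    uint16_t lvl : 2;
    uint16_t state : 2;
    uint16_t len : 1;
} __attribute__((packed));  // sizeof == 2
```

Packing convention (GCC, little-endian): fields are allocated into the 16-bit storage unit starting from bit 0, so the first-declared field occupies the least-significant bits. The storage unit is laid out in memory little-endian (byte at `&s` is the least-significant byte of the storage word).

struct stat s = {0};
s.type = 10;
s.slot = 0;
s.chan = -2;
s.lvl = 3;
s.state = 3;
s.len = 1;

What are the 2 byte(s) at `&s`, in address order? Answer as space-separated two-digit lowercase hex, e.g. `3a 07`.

[0+:7] type=10 & 0x7f = 0xa; word=0x000a
[7+:2] slot=0 & 0x3 = 0x0; word=0x000a
[9+:2] chan=-2 & 0x3 = 0x2; word=0x040a
[11+:2] lvl=3 & 0x3 = 0x3; word=0x1c0a
[13+:2] state=3 & 0x3 = 0x3; word=0x7c0a
[15+:1] len=1 & 0x1 = 0x1; word=0xfc0a
word = 0xfc0a → little-endian bytes:
  [0]=0x0a  [1]=0xfc

0a fc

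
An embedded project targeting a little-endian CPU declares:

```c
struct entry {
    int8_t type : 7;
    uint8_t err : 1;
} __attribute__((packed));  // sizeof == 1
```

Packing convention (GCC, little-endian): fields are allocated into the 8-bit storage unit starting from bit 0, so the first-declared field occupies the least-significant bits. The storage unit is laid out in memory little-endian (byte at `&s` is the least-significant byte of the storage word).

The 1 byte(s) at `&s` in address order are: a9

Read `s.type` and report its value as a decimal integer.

41

[0]=0xa9 (little-endian) → word 0xa9
type [0+:7] = (word>>0) & 0x7f = 41  ←
err [7+:1] = (word>>7) & 0x1 = 1
type signed 7b, MSB=0: value = 41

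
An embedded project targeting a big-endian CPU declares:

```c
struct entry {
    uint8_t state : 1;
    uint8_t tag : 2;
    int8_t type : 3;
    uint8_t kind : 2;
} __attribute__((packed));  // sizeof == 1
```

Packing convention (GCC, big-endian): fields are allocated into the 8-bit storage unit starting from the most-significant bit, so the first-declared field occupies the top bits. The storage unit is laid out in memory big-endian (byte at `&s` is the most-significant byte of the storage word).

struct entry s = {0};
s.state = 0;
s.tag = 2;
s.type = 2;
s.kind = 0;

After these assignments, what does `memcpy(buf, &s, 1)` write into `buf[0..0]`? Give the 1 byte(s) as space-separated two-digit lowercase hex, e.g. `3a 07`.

48

state:1 = 0 → 0x0 << 7 → word 0x00
tag:2 = 2 → 0x2 << 5 → word 0x40
type:3 = 2 → 0x2 << 2 → word 0x48
kind:2 = 0 → 0x0 << 0 → word 0x48
word = 0x48 → big-endian bytes:
  [0]=0x48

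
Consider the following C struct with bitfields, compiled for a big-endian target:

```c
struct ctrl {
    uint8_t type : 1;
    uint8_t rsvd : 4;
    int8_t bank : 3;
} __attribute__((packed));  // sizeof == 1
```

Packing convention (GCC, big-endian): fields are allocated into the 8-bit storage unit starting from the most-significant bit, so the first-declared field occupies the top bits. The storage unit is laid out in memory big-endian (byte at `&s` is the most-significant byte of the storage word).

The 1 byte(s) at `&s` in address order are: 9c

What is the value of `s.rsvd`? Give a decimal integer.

[0]=0x9c (big-endian) → word 0x9c
type:1 @ bit 7 → (0x9c>>7)&0x1 = 0x1
rsvd:4 @ bit 3 → (0x9c>>3)&0xf = 0x3  ←
bank:3 @ bit 0 → (0x9c>>0)&0x7 = 0x4

3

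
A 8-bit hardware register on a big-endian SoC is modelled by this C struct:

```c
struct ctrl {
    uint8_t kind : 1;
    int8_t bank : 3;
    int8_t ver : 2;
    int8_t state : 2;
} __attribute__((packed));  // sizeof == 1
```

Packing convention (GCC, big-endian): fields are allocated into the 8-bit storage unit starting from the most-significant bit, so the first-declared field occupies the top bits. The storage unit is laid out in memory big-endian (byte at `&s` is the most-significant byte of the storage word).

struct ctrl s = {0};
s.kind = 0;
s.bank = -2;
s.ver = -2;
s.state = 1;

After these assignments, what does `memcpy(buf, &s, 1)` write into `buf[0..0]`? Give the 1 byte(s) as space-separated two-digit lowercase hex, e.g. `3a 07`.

69

kind:1 = 0 → 0x0 << 7 → word 0x00
bank:3 = -2 → 0x6 << 4 → word 0x60
ver:2 = -2 → 0x2 << 2 → word 0x68
state:2 = 1 → 0x1 << 0 → word 0x69
word = 0x69 → big-endian bytes:
  [0]=0x69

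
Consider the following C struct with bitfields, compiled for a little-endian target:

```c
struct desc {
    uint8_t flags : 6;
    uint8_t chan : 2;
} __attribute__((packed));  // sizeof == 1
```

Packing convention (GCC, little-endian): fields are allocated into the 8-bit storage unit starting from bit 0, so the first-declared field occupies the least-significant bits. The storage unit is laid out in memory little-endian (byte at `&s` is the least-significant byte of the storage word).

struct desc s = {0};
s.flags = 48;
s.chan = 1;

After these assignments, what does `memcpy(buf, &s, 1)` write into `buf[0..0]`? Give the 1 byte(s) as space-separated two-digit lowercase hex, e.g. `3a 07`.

flags (6b) val=48 bits=0x30 at bit 0: 0x30
chan (2b) val=1 bits=0x1 at bit 6: 0x70
word = 0x70 → little-endian bytes:
  [0]=0x70

70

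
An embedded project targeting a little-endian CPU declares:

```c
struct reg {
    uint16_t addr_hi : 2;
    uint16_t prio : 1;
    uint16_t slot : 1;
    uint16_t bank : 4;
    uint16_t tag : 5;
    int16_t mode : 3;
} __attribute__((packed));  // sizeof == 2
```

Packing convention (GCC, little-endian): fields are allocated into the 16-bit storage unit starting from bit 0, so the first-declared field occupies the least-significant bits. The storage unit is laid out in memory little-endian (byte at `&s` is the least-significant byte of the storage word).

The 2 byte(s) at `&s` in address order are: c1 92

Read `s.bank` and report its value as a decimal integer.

12

[0]=0xc1 [1]=0x92 (little-endian) → word 0x92c1
addr_hi:2 @ bit 0 → (0x92c1>>0)&0x3 = 0x1
prio:1 @ bit 2 → (0x92c1>>2)&0x1 = 0x0
slot:1 @ bit 3 → (0x92c1>>3)&0x1 = 0x0
bank:4 @ bit 4 → (0x92c1>>4)&0xf = 0xc  ←
tag:5 @ bit 8 → (0x92c1>>8)&0x1f = 0x12
mode:3 @ bit 13 → (0x92c1>>13)&0x7 = 0x4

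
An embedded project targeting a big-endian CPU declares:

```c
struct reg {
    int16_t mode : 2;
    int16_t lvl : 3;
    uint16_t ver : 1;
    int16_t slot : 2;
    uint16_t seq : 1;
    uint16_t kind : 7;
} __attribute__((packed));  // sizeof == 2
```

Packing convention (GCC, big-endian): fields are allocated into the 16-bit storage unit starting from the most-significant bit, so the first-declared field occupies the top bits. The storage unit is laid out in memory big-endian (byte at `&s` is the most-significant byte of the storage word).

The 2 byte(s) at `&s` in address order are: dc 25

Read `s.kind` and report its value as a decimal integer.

37

[0]=0xdc [1]=0x25 (big-endian) → word 0xdc25
mode:2 @ bit 14 → (0xdc25>>14)&0x3 = 0x3
lvl:3 @ bit 11 → (0xdc25>>11)&0x7 = 0x3
ver:1 @ bit 10 → (0xdc25>>10)&0x1 = 0x1
slot:2 @ bit 8 → (0xdc25>>8)&0x3 = 0x0
seq:1 @ bit 7 → (0xdc25>>7)&0x1 = 0x0
kind:7 @ bit 0 → (0xdc25>>0)&0x7f = 0x25  ←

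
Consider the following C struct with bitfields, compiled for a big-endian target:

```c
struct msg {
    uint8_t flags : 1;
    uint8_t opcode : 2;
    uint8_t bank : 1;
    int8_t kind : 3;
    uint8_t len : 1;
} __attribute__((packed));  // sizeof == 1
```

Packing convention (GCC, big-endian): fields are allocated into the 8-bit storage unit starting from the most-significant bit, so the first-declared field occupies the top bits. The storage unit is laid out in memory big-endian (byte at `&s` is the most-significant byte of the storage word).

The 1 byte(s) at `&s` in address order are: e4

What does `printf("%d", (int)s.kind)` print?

[0]=0xe4 (big-endian) → word 0xe4
flags:1 @ bit 7 → (0xe4>>7)&0x1 = 0x1
opcode:2 @ bit 5 → (0xe4>>5)&0x3 = 0x3
bank:1 @ bit 4 → (0xe4>>4)&0x1 = 0x0
kind:3 @ bit 1 → (0xe4>>1)&0x7 = 0x2  ←
len:1 @ bit 0 → (0xe4>>0)&0x1 = 0x0
kind signed 3b, MSB=0: value = 2

2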